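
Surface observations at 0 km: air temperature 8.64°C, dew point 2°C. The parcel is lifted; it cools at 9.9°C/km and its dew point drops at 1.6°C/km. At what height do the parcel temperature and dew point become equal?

T and T_d converge at 9.9 − 1.6 = 8.3°C per km
Height above start = (8.64 − 2) / 8.3 = 0.8 km
LCL altitude = 0 m + 800 m = 800 m

0.8 km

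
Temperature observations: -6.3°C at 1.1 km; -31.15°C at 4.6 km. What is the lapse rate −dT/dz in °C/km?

Γ = −ΔT/Δz = (-6.3 − (-31.15)) / (4600 − 1100) m
  = 24.85°C / 3.5 km = 7.1°C/km

7.1°C/km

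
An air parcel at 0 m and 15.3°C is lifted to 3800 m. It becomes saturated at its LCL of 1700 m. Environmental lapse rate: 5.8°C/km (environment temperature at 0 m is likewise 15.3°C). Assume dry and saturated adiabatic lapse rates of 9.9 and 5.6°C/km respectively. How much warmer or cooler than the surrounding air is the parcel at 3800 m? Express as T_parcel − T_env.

-6.55°C (parcel cooler than environment)

Parcel:
  0–1700 m, dry: Δz = 1.7 km ⇒ ΔT = -16.83°C; T = -1.53°C
  1700–3800 m, saturated: Δz = 2.1 km ⇒ ΔT = -11.76°C; T = -13.29°C
Environment:
  0–3800 m, environment: Δz = 3.8 km ⇒ ΔT = -22.04°C; T = -6.74°C
T_parcel − T_env = -13.29 − (-6.74) = -6.55°C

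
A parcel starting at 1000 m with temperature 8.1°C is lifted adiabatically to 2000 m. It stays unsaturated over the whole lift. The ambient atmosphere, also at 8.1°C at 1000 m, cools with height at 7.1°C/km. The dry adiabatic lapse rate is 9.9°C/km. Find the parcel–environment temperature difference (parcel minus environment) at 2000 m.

-2.8°C (parcel cooler than environment)

Parcel:
  From 1000 m to 2000 m (dry): cools by 9.9 × 1 = 9.9°C, giving -1.8°C.
Environment:
  From 1000 m to 2000 m (environment): cools by 7.1 × 1 = 7.1°C, giving 1°C.
T_parcel − T_env = -1.8 − 1 = -2.8°C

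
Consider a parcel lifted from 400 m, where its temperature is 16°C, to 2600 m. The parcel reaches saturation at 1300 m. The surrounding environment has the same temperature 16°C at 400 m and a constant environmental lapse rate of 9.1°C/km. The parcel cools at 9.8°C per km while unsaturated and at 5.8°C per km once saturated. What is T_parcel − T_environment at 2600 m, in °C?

+3.66°C (parcel warmer than environment)

Parcel:
  400–1300 m, dry: Δz = 0.9 km ⇒ ΔT = -8.82°C; T = 7.18°C
  1300–2600 m, saturated: Δz = 1.3 km ⇒ ΔT = -7.54°C; T = -0.36°C
Environment:
  400–2600 m, environment: Δz = 2.2 km ⇒ ΔT = -20.02°C; T = -4.02°C
T_parcel − T_env = -0.36 − (-4.02) = +3.66°C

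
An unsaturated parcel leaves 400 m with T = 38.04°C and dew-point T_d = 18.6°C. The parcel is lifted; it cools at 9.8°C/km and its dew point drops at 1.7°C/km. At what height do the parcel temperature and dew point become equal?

2800 m

T and T_d converge at 9.8 − 1.7 = 8.1°C per km
Height above start = (38.04 − 18.6) / 8.1 = 2.4 km
LCL altitude = 400 m + 2400 m = 2800 m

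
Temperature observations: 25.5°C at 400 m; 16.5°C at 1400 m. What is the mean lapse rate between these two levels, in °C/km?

Γ = −ΔT/Δz = (25.5 − 16.5) / (1400 − 400) m
  = 9°C / 1 km = 9°C/km

9°C/km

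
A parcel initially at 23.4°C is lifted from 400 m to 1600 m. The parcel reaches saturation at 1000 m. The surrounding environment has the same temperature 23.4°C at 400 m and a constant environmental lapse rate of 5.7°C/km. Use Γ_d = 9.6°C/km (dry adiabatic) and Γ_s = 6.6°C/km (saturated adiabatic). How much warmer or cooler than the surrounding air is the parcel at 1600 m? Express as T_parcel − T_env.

Parcel:
  400 → 1000 m (dry, 9.6°C/km): ΔT = -9.6 × 0.6 = -5.76°C → T = 17.64°C
  1000 → 1600 m (saturated, 6.6°C/km): ΔT = -6.6 × 0.6 = -3.96°C → T = 13.68°C
Environment:
  400 → 1600 m (environment, 5.7°C/km): ΔT = -5.7 × 1.2 = -6.84°C → T = 16.56°C
T_parcel − T_env = 13.68 − 16.56 = -2.88°C

-2.88°C (parcel cooler than environment)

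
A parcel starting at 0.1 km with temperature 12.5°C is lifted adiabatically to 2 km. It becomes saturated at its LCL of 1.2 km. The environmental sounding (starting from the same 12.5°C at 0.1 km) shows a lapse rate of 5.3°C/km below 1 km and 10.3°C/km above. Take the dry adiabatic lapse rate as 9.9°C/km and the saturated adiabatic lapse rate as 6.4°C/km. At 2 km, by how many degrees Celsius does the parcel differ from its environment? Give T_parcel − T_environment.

Parcel:
  100 → 1200 m (dry, 9.9°C/km): ΔT = -9.9 × 1.1 = -10.89°C → T = 1.61°C
  1200 → 2000 m (saturated, 6.4°C/km): ΔT = -6.4 × 0.8 = -5.12°C → T = -3.51°C
Environment:
  100 → 1000 m (environment, lower layer, 5.3°C/km): ΔT = -5.3 × 0.9 = -4.77°C → T = 7.73°C
  1000 → 2000 m (environment, upper layer, 10.3°C/km): ΔT = -10.3 × 1 = -10.3°C → T = -2.57°C
T_parcel − T_env = -3.51 − (-2.57) = -0.94°C

-0.94°C (parcel cooler than environment)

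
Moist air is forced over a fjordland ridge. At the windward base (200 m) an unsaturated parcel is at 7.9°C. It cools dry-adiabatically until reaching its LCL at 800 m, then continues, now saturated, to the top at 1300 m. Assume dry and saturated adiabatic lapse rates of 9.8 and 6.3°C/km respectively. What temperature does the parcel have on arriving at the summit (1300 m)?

200–800 m, dry: Δz = 0.6 km ⇒ ΔT = -5.88°C; T = 2.02°C
800–1300 m, saturated: Δz = 0.5 km ⇒ ΔT = -3.15°C; T = -1.13°C

-1.13°C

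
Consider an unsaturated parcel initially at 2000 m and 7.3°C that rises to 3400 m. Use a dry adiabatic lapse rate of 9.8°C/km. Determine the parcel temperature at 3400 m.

Dry adiabatic to 3400 m: -9.8 × 1.4 km = -13.72°C, so T = -6.42°C.

-6.42°C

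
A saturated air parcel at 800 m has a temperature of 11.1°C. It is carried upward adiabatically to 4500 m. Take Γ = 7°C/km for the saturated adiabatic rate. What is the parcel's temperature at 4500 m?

Saturated adiabatic to 4500 m: -7 × 3.7 km = -25.9°C, so T = -14.8°C.

-14.8°C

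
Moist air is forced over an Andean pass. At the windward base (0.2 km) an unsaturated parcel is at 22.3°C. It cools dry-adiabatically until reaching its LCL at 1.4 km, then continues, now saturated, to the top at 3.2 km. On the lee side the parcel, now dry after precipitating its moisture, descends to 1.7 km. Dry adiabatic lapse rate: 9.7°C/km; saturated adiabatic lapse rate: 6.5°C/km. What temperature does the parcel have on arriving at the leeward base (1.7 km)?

13.51°C

200–1400 m, dry: Δz = 1.2 km ⇒ ΔT = -11.64°C; T = 10.66°C
1400–3200 m, saturated: Δz = 1.8 km ⇒ ΔT = -11.7°C; T = -1.04°C
3200–1700 m, dry descent: Δz = 1.5 km ⇒ ΔT = +14.55°C; T = 13.51°C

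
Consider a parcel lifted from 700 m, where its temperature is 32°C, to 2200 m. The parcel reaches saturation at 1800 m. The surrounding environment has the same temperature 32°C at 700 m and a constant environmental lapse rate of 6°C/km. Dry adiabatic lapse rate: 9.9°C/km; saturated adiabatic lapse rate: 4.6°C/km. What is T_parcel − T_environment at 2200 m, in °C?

Parcel:
  700 → 1800 m (dry, 9.9°C/km): ΔT = -9.9 × 1.1 = -10.89°C → T = 21.11°C
  1800 → 2200 m (saturated, 4.6°C/km): ΔT = -4.6 × 0.4 = -1.84°C → T = 19.27°C
Environment:
  700 → 2200 m (environment, 6°C/km): ΔT = -6 × 1.5 = -9°C → T = 23°C
T_parcel − T_env = 19.27 − 23 = -3.73°C

-3.73°C (parcel cooler than environment)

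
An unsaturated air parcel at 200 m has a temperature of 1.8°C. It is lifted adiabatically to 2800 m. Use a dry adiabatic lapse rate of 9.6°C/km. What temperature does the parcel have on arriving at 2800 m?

Dry adiabatic to 2800 m: -9.6 × 2.6 km = -24.96°C, so T = -23.16°C.

-23.16°C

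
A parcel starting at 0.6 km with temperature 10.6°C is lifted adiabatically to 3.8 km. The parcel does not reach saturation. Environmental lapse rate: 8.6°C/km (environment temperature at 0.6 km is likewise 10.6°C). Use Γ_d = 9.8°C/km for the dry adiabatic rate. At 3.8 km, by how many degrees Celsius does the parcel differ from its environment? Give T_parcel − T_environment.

-3.84°C (parcel cooler than environment)

Parcel:
  From 600 m to 3800 m (dry): cools by 9.8 × 3.2 = 31.36°C, giving -20.76°C.
Environment:
  From 600 m to 3800 m (environment): cools by 8.6 × 3.2 = 27.52°C, giving -16.92°C.
T_parcel − T_env = -20.76 − (-16.92) = -3.84°C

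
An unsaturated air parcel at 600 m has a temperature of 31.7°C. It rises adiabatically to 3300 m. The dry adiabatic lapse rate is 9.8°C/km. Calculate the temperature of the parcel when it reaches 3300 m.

5.24°C

600 → 3300 m (dry adiabatic, 9.8°C/km): ΔT = -9.8 × 2.7 = -26.46°C → T = 5.24°C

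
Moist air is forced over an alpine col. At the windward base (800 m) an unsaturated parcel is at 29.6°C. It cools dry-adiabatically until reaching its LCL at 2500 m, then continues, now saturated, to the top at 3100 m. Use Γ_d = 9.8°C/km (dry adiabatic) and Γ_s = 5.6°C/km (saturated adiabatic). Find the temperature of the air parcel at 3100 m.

9.58°C

800–2500 m, dry: Δz = 1.7 km ⇒ ΔT = -16.66°C; T = 12.94°C
2500–3100 m, saturated: Δz = 0.6 km ⇒ ΔT = -3.36°C; T = 9.58°C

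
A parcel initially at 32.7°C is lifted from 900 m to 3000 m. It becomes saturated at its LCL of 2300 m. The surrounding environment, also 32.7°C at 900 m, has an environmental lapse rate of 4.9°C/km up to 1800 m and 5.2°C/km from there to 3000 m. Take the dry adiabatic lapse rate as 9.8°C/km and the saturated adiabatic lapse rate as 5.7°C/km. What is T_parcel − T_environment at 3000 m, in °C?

Parcel:
  Dry to 2300 m: -9.8 × 1.4 km = -13.72°C, so T = 18.98°C.
  Saturated to 3000 m: -5.7 × 0.7 km = -3.99°C, so T = 14.99°C.
Environment:
  Environment, lower layer to 1800 m: -4.9 × 0.9 km = -4.41°C, so T = 28.29°C.
  Environment, upper layer to 3000 m: -5.2 × 1.2 km = -6.24°C, so T = 22.05°C.
T_parcel − T_env = 14.99 − 22.05 = -7.06°C

-7.06°C (parcel cooler than environment)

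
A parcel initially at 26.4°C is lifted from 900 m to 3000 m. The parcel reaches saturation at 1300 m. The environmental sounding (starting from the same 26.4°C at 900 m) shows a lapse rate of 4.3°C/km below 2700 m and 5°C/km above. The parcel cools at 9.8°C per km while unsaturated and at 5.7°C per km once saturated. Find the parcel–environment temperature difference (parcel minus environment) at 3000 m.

Parcel:
  From 900 m to 1300 m (dry): cools by 9.8 × 0.4 = 3.92°C, giving 22.48°C.
  From 1300 m to 3000 m (saturated): cools by 5.7 × 1.7 = 9.69°C, giving 12.79°C.
Environment:
  From 900 m to 2700 m (environment, lower layer): cools by 4.3 × 1.8 = 7.74°C, giving 18.66°C.
  From 2700 m to 3000 m (environment, upper layer): cools by 5 × 0.3 = 1.5°C, giving 17.16°C.
T_parcel − T_env = 12.79 − 17.16 = -4.37°C

-4.37°C (parcel cooler than environment)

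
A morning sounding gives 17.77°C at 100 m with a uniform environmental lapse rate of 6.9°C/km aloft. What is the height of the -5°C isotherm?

Height above start = (17.77 − (-5)) / 6.9 = 3.3 km
Altitude = 100 m + 3300 m = 3400 m

3400 m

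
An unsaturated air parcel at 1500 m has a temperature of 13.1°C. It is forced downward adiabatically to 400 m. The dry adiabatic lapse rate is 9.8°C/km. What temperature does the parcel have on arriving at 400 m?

23.88°C

Dry adiabatic to 400 m: +9.8 × 1.1 km = +10.78°C, so T = 23.88°C.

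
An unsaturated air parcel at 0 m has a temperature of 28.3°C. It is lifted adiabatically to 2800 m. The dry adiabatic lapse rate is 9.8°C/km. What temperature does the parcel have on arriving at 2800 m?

0.86°C

0 → 2800 m (dry adiabatic, 9.8°C/km): ΔT = -9.8 × 2.8 = -27.44°C → T = 0.86°C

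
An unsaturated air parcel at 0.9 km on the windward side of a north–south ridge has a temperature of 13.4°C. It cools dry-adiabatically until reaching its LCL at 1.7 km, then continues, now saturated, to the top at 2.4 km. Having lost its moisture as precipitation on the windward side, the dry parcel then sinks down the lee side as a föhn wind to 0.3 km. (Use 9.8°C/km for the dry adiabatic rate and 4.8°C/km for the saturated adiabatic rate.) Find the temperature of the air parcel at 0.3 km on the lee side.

22.78°C

From 900 m to 1700 m (dry): cools by 9.8 × 0.8 = 7.84°C, giving 5.56°C.
From 1700 m to 2400 m (saturated): cools by 4.8 × 0.7 = 3.36°C, giving 2.2°C.
From 2400 m to 300 m (dry descent): warms by 9.8 × 2.1 = 20.58°C, giving 22.78°C.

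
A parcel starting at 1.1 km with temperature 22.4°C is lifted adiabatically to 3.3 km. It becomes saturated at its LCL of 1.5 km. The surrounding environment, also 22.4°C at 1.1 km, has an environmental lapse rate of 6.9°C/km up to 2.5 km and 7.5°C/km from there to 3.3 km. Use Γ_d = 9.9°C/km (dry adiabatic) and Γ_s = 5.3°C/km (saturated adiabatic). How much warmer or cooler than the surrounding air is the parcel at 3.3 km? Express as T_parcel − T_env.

Parcel:
  From 1100 m to 1500 m (dry): cools by 9.9 × 0.4 = 3.96°C, giving 18.44°C.
  From 1500 m to 3300 m (saturated): cools by 5.3 × 1.8 = 9.54°C, giving 8.9°C.
Environment:
  From 1100 m to 2500 m (environment, lower layer): cools by 6.9 × 1.4 = 9.66°C, giving 12.74°C.
  From 2500 m to 3300 m (environment, upper layer): cools by 7.5 × 0.8 = 6°C, giving 6.74°C.
T_parcel − T_env = 8.9 − 6.74 = +2.16°C

+2.16°C (parcel warmer than environment)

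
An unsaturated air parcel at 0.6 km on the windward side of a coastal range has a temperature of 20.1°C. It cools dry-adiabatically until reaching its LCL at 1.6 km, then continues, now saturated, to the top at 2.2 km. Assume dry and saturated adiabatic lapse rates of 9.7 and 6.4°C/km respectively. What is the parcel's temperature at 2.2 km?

600 → 1600 m (dry, 9.7°C/km): ΔT = -9.7 × 1 = -9.7°C → T = 10.4°C
1600 → 2200 m (saturated, 6.4°C/km): ΔT = -6.4 × 0.6 = -3.84°C → T = 6.56°C

6.56°C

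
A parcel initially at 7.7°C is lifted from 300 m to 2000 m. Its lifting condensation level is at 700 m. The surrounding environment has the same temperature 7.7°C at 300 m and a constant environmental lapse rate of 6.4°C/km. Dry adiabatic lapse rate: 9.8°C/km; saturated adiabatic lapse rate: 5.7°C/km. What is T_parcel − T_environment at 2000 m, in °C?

-0.45°C (parcel cooler than environment)

Parcel:
  Dry to 700 m: -9.8 × 0.4 km = -3.92°C, so T = 3.78°C.
  Saturated to 2000 m: -5.7 × 1.3 km = -7.41°C, so T = -3.63°C.
Environment:
  Environment to 2000 m: -6.4 × 1.7 km = -10.88°C, so T = -3.18°C.
T_parcel − T_env = -3.63 − (-3.18) = -0.45°C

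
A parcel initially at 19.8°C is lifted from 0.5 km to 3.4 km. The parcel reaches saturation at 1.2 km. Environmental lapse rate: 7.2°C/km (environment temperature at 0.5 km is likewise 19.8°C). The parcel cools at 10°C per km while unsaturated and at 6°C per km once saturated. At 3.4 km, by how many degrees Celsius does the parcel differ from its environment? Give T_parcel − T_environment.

+0.68°C (parcel warmer than environment)

Parcel:
  500–1200 m, dry: Δz = 0.7 km ⇒ ΔT = -7°C; T = 12.8°C
  1200–3400 m, saturated: Δz = 2.2 km ⇒ ΔT = -13.2°C; T = -0.4°C
Environment:
  500–3400 m, environment: Δz = 2.9 km ⇒ ΔT = -20.88°C; T = -1.08°C
T_parcel − T_env = -0.4 − (-1.08) = +0.68°C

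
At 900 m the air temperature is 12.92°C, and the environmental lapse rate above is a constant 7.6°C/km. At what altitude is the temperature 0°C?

Height above start = (12.92 − 0) / 7.6 = 1.7 km
Altitude = 900 m + 1700 m = 2600 m

2600 m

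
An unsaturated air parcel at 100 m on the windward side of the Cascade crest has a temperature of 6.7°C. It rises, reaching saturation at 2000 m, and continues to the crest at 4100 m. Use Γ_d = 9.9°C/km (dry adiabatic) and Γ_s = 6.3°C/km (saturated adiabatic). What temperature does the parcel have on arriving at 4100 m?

-25.34°C

Dry to 2000 m: -9.9 × 1.9 km = -18.81°C, so T = -12.11°C.
Saturated to 4100 m: -6.3 × 2.1 km = -13.23°C, so T = -25.34°C.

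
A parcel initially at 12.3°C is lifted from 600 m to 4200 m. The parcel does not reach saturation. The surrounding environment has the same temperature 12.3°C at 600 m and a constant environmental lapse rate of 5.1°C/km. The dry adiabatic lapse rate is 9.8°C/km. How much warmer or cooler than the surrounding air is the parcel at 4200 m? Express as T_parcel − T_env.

-16.92°C (parcel cooler than environment)

Parcel:
  From 600 m to 4200 m (dry): cools by 9.8 × 3.6 = 35.28°C, giving -22.98°C.
Environment:
  From 600 m to 4200 m (environment): cools by 5.1 × 3.6 = 18.36°C, giving -6.06°C.
T_parcel − T_env = -22.98 − (-6.06) = -16.92°C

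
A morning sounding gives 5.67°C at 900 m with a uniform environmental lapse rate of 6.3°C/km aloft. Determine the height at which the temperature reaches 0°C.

Height above start = (5.67 − 0) / 6.3 = 0.9 km
Altitude = 900 m + 900 m = 1800 m

1800 m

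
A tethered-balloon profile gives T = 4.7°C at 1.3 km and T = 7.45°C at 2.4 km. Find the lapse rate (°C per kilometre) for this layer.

Γ = −ΔT/Δz = (4.7 − 7.45) / (2400 − 1300) m
  = -2.75°C / 1.1 km = -2.5°C/km

-2.5°C/km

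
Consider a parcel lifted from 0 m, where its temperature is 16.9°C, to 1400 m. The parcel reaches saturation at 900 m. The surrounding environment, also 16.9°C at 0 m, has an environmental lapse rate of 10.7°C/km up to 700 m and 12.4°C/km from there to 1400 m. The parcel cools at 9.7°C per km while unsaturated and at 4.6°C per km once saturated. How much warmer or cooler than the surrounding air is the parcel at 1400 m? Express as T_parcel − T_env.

+5.14°C (parcel warmer than environment)

Parcel:
  0 → 900 m (dry, 9.7°C/km): ΔT = -9.7 × 0.9 = -8.73°C → T = 8.17°C
  900 → 1400 m (saturated, 4.6°C/km): ΔT = -4.6 × 0.5 = -2.3°C → T = 5.87°C
Environment:
  0 → 700 m (environment, lower layer, 10.7°C/km): ΔT = -10.7 × 0.7 = -7.49°C → T = 9.41°C
  700 → 1400 m (environment, upper layer, 12.4°C/km): ΔT = -12.4 × 0.7 = -8.68°C → T = 0.73°C
T_parcel − T_env = 5.87 − 0.73 = +5.14°C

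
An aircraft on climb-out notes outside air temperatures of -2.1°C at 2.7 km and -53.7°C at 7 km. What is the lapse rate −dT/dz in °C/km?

Γ = −ΔT/Δz = (-2.1 − (-53.7)) / (7000 − 2700) m
  = 51.6°C / 4.3 km = 12°C/km

12°C/km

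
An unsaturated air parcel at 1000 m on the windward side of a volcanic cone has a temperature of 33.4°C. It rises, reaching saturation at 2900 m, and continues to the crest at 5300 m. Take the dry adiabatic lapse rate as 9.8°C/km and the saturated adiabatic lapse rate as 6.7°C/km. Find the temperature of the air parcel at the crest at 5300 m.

-1.3°C

1000–2900 m, dry: Δz = 1.9 km ⇒ ΔT = -18.62°C; T = 14.78°C
2900–5300 m, saturated: Δz = 2.4 km ⇒ ΔT = -16.08°C; T = -1.3°C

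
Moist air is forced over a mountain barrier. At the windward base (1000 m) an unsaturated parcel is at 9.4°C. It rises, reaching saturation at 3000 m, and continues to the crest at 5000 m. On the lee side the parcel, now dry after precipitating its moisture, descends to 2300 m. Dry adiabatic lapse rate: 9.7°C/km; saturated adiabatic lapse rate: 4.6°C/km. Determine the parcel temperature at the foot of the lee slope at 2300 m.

6.99°C

1000–3000 m, dry: Δz = 2 km ⇒ ΔT = -19.4°C; T = -10°C
3000–5000 m, saturated: Δz = 2 km ⇒ ΔT = -9.2°C; T = -19.2°C
5000–2300 m, dry descent: Δz = 2.7 km ⇒ ΔT = +26.19°C; T = 6.99°C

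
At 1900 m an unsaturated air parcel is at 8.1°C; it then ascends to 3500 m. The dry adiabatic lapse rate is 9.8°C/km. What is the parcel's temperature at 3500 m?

1900–3500 m, dry adiabatic: Δz = 1.6 km ⇒ ΔT = -15.68°C; T = -7.58°C

-7.58°C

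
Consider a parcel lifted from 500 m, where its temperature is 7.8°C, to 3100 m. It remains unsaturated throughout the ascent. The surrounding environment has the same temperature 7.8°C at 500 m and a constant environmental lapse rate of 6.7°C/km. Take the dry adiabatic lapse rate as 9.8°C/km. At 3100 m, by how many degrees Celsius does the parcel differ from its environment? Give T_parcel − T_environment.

-8.06°C (parcel cooler than environment)

Parcel:
  500–3100 m, dry: Δz = 2.6 km ⇒ ΔT = -25.48°C; T = -17.68°C
Environment:
  500–3100 m, environment: Δz = 2.6 km ⇒ ΔT = -17.42°C; T = -9.62°C
T_parcel − T_env = -17.68 − (-9.62) = -8.06°C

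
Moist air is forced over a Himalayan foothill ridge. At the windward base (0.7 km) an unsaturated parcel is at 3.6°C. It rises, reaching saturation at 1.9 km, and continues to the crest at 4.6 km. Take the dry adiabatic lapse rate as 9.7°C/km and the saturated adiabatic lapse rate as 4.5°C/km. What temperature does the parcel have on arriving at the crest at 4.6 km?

-20.19°C

700 → 1900 m (dry, 9.7°C/km): ΔT = -9.7 × 1.2 = -11.64°C → T = -8.04°C
1900 → 4600 m (saturated, 4.5°C/km): ΔT = -4.5 × 2.7 = -12.15°C → T = -20.19°C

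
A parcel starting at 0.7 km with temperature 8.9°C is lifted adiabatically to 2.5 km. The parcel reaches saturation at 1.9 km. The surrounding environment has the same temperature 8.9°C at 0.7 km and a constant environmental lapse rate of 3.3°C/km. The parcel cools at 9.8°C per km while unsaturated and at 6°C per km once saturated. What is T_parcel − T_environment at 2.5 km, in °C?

-9.42°C (parcel cooler than environment)

Parcel:
  From 700 m to 1900 m (dry): cools by 9.8 × 1.2 = 11.76°C, giving -2.86°C.
  From 1900 m to 2500 m (saturated): cools by 6 × 0.6 = 3.6°C, giving -6.46°C.
Environment:
  From 700 m to 2500 m (environment): cools by 3.3 × 1.8 = 5.94°C, giving 2.96°C.
T_parcel − T_env = -6.46 − 2.96 = -9.42°C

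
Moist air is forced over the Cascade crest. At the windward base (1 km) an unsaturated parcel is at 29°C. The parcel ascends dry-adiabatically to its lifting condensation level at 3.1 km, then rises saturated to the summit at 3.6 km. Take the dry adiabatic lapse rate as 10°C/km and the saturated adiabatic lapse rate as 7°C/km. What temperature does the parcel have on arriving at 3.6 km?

4.5°C

1000–3100 m, dry: Δz = 2.1 km ⇒ ΔT = -21°C; T = 8°C
3100–3600 m, saturated: Δz = 0.5 km ⇒ ΔT = -3.5°C; T = 4.5°C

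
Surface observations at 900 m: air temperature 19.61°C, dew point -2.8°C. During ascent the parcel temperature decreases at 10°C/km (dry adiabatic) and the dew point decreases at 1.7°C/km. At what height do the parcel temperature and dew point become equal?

T and T_d converge at 10 − 1.7 = 8.3°C per km
Height above start = (19.61 − (-2.8)) / 8.3 = 2.7 km
LCL altitude = 900 m + 2700 m = 3600 m

3600 m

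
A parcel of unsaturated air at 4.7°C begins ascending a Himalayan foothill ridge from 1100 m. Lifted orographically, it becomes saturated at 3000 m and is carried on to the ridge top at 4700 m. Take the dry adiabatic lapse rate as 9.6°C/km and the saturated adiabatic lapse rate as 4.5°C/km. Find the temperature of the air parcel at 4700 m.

Dry to 3000 m: -9.6 × 1.9 km = -18.24°C, so T = -13.54°C.
Saturated to 4700 m: -4.5 × 1.7 km = -7.65°C, so T = -21.19°C.

-21.19°C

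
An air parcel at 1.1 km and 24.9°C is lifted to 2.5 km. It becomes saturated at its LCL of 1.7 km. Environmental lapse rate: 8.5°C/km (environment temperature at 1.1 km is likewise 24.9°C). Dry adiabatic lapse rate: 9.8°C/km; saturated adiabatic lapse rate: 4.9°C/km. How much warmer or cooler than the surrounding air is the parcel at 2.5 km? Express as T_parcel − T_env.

Parcel:
  1100–1700 m, dry: Δz = 0.6 km ⇒ ΔT = -5.88°C; T = 19.02°C
  1700–2500 m, saturated: Δz = 0.8 km ⇒ ΔT = -3.92°C; T = 15.1°C
Environment:
  1100–2500 m, environment: Δz = 1.4 km ⇒ ΔT = -11.9°C; T = 13°C
T_parcel − T_env = 15.1 − 13 = +2.1°C

+2.1°C (parcel warmer than environment)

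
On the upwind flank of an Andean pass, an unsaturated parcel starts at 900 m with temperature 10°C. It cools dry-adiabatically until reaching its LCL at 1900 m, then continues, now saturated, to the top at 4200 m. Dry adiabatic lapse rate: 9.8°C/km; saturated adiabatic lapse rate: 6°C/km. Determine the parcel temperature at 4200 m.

-13.6°C

900–1900 m, dry: Δz = 1 km ⇒ ΔT = -9.8°C; T = 0.2°C
1900–4200 m, saturated: Δz = 2.3 km ⇒ ΔT = -13.8°C; T = -13.6°C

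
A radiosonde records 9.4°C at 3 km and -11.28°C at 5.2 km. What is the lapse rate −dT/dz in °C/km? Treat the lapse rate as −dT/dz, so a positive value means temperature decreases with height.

Γ = −ΔT/Δz = (9.4 − (-11.28)) / (5200 − 3000) m
  = 20.68°C / 2.2 km = 9.4°C/km

9.4°C/km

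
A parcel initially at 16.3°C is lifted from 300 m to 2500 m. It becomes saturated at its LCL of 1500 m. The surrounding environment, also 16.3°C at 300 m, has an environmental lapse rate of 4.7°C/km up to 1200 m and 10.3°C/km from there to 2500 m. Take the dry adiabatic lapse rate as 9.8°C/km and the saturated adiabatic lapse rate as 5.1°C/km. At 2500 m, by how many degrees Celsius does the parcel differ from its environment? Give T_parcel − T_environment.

+0.76°C (parcel warmer than environment)

Parcel:
  Dry to 1500 m: -9.8 × 1.2 km = -11.76°C, so T = 4.54°C.
  Saturated to 2500 m: -5.1 × 1 km = -5.1°C, so T = -0.56°C.
Environment:
  Environment, lower layer to 1200 m: -4.7 × 0.9 km = -4.23°C, so T = 12.07°C.
  Environment, upper layer to 2500 m: -10.3 × 1.3 km = -13.39°C, so T = -1.32°C.
T_parcel − T_env = -0.56 − (-1.32) = +0.76°C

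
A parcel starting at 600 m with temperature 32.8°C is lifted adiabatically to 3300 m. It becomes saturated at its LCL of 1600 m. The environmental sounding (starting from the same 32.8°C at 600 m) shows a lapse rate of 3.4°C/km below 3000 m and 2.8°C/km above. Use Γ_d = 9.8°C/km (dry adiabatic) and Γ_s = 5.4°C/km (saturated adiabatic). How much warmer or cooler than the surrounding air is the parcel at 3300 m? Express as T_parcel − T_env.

-9.98°C (parcel cooler than environment)

Parcel:
  600 → 1600 m (dry, 9.8°C/km): ΔT = -9.8 × 1 = -9.8°C → T = 23°C
  1600 → 3300 m (saturated, 5.4°C/km): ΔT = -5.4 × 1.7 = -9.18°C → T = 13.82°C
Environment:
  600 → 3000 m (environment, lower layer, 3.4°C/km): ΔT = -3.4 × 2.4 = -8.16°C → T = 24.64°C
  3000 → 3300 m (environment, upper layer, 2.8°C/km): ΔT = -2.8 × 0.3 = -0.84°C → T = 23.8°C
T_parcel − T_env = 13.82 − 23.8 = -9.98°C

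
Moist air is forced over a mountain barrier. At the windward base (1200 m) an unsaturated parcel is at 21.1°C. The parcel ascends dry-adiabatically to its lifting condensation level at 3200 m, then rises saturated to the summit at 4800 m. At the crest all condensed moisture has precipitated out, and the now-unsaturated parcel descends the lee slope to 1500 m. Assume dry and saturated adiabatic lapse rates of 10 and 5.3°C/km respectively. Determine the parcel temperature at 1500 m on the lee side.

25.62°C

1200 → 3200 m (dry, 10°C/km): ΔT = -10 × 2 = -20°C → T = 1.1°C
3200 → 4800 m (saturated, 5.3°C/km): ΔT = -5.3 × 1.6 = -8.48°C → T = -7.38°C
4800 → 1500 m (dry descent, 10°C/km): ΔT = +10 × 3.3 = +33°C → T = 25.62°C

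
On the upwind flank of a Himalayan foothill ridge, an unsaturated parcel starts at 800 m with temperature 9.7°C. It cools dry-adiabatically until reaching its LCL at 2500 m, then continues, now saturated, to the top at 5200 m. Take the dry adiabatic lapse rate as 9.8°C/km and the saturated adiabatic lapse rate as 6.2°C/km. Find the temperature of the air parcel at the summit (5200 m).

800 → 2500 m (dry, 9.8°C/km): ΔT = -9.8 × 1.7 = -16.66°C → T = -6.96°C
2500 → 5200 m (saturated, 6.2°C/km): ΔT = -6.2 × 2.7 = -16.74°C → T = -23.7°C

-23.7°C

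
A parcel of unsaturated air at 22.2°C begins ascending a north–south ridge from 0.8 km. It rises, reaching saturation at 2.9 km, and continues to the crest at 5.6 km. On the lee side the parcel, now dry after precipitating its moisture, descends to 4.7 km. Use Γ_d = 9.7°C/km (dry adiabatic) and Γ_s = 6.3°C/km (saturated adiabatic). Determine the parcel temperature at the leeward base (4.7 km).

800 → 2900 m (dry, 9.7°C/km): ΔT = -9.7 × 2.1 = -20.37°C → T = 1.83°C
2900 → 5600 m (saturated, 6.3°C/km): ΔT = -6.3 × 2.7 = -17.01°C → T = -15.18°C
5600 → 4700 m (dry descent, 9.7°C/km): ΔT = +9.7 × 0.9 = +8.73°C → T = -6.45°C

-6.45°C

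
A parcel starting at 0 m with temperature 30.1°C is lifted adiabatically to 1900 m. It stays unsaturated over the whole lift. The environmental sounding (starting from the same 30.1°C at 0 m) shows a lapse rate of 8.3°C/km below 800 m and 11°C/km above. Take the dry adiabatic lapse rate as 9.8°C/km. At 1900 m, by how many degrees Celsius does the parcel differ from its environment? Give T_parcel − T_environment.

Parcel:
  0 → 1900 m (dry, 9.8°C/km): ΔT = -9.8 × 1.9 = -18.62°C → T = 11.48°C
Environment:
  0 → 800 m (environment, lower layer, 8.3°C/km): ΔT = -8.3 × 0.8 = -6.64°C → T = 23.46°C
  800 → 1900 m (environment, upper layer, 11°C/km): ΔT = -11 × 1.1 = -12.1°C → T = 11.36°C
T_parcel − T_env = 11.48 − 11.36 = +0.12°C

+0.12°C (parcel warmer than environment)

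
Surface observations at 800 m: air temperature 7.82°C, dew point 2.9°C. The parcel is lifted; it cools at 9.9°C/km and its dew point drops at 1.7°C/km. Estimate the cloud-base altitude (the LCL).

T and T_d converge at 9.9 − 1.7 = 8.2°C per km
Height above start = (7.82 − 2.9) / 8.2 = 0.6 km
LCL altitude = 800 m + 600 m = 1400 m

1400 m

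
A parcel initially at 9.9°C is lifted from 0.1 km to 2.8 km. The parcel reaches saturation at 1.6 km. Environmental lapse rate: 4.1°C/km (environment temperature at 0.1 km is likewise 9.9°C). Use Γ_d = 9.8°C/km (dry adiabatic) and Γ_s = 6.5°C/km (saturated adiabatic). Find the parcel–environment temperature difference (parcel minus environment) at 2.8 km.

Parcel:
  100–1600 m, dry: Δz = 1.5 km ⇒ ΔT = -14.7°C; T = -4.8°C
  1600–2800 m, saturated: Δz = 1.2 km ⇒ ΔT = -7.8°C; T = -12.6°C
Environment:
  100–2800 m, environment: Δz = 2.7 km ⇒ ΔT = -11.07°C; T = -1.17°C
T_parcel − T_env = -12.6 − (-1.17) = -11.43°C

-11.43°C (parcel cooler than environment)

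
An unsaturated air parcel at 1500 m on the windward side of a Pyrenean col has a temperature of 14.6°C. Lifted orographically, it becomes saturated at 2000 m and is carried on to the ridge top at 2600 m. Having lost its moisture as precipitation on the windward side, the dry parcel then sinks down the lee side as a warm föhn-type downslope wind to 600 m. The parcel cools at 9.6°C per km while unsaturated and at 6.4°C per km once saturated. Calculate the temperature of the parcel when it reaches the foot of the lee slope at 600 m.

25.16°C

Dry to 2000 m: -9.6 × 0.5 km = -4.8°C, so T = 9.8°C.
Saturated to 2600 m: -6.4 × 0.6 km = -3.84°C, so T = 5.96°C.
Dry descent to 600 m: +9.6 × 2 km = +19.2°C, so T = 25.16°C.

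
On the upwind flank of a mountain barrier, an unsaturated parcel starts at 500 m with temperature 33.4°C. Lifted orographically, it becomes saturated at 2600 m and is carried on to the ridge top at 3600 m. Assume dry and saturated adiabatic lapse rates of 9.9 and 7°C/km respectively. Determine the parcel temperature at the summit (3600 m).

500–2600 m, dry: Δz = 2.1 km ⇒ ΔT = -20.79°C; T = 12.61°C
2600–3600 m, saturated: Δz = 1 km ⇒ ΔT = -7°C; T = 5.61°C

5.61°C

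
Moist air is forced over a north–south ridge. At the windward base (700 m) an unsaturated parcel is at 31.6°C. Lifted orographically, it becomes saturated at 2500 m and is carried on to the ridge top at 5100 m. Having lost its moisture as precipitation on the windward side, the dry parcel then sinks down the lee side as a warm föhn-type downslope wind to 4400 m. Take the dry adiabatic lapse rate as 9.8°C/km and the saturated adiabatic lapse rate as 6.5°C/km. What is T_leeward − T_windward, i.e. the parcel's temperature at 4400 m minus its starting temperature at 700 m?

-27.68°C

Dry to 2500 m: -9.8 × 1.8 km = -17.64°C, so T = 13.96°C.
Saturated to 5100 m: -6.5 × 2.6 km = -16.9°C, so T = -2.94°C.
Dry descent to 4400 m: +9.8 × 0.7 km = +6.86°C, so T = 3.92°C.
Net change vs windward start: 3.92 − 31.6 = -27.68°C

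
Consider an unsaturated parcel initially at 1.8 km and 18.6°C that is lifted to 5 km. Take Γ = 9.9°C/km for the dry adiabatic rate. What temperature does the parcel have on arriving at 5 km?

-13.08°C

From 1800 m to 5000 m (dry adiabatic): cools by 9.9 × 3.2 = 31.68°C, giving -13.08°C.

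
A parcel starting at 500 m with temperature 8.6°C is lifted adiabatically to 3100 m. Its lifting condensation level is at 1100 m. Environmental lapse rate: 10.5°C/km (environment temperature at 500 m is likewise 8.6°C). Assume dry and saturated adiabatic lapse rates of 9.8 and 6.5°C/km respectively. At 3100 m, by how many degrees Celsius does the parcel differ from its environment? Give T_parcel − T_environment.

Parcel:
  500–1100 m, dry: Δz = 0.6 km ⇒ ΔT = -5.88°C; T = 2.72°C
  1100–3100 m, saturated: Δz = 2 km ⇒ ΔT = -13°C; T = -10.28°C
Environment:
  500–3100 m, environment: Δz = 2.6 km ⇒ ΔT = -27.3°C; T = -18.7°C
T_parcel − T_env = -10.28 − (-18.7) = +8.42°C

+8.42°C (parcel warmer than environment)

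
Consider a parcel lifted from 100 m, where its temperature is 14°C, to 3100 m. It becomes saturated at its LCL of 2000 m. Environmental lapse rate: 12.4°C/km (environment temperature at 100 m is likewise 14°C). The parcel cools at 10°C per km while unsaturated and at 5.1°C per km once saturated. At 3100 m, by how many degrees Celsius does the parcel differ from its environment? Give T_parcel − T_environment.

Parcel:
  Dry to 2000 m: -10 × 1.9 km = -19°C, so T = -5°C.
  Saturated to 3100 m: -5.1 × 1.1 km = -5.61°C, so T = -10.61°C.
Environment:
  Environment to 3100 m: -12.4 × 3 km = -37.2°C, so T = -23.2°C.
T_parcel − T_env = -10.61 − (-23.2) = +12.59°C

+12.59°C (parcel warmer than environment)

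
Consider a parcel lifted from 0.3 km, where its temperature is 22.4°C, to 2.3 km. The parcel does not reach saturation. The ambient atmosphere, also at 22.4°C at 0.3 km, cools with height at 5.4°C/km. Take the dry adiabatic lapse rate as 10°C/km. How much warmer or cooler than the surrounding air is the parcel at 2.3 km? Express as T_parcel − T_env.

Parcel:
  From 300 m to 2300 m (dry): cools by 10 × 2 = 20°C, giving 2.4°C.
Environment:
  From 300 m to 2300 m (environment): cools by 5.4 × 2 = 10.8°C, giving 11.6°C.
T_parcel − T_env = 2.4 − 11.6 = -9.2°C

-9.2°C (parcel cooler than environment)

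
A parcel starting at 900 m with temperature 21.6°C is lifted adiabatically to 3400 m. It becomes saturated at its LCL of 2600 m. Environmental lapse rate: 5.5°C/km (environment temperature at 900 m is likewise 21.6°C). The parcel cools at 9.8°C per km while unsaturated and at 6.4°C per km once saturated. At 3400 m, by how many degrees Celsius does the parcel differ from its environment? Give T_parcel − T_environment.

-8.03°C (parcel cooler than environment)

Parcel:
  900–2600 m, dry: Δz = 1.7 km ⇒ ΔT = -16.66°C; T = 4.94°C
  2600–3400 m, saturated: Δz = 0.8 km ⇒ ΔT = -5.12°C; T = -0.18°C
Environment:
  900–3400 m, environment: Δz = 2.5 km ⇒ ΔT = -13.75°C; T = 7.85°C
T_parcel − T_env = -0.18 − 7.85 = -8.03°C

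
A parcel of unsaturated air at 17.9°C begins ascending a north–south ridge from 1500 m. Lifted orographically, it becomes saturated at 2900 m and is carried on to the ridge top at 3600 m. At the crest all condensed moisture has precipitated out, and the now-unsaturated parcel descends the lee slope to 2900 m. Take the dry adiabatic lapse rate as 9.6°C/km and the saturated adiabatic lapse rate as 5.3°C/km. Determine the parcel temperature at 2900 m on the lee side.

From 1500 m to 2900 m (dry): cools by 9.6 × 1.4 = 13.44°C, giving 4.46°C.
From 2900 m to 3600 m (saturated): cools by 5.3 × 0.7 = 3.71°C, giving 0.75°C.
From 3600 m to 2900 m (dry descent): warms by 9.6 × 0.7 = 6.72°C, giving 7.47°C.

7.47°C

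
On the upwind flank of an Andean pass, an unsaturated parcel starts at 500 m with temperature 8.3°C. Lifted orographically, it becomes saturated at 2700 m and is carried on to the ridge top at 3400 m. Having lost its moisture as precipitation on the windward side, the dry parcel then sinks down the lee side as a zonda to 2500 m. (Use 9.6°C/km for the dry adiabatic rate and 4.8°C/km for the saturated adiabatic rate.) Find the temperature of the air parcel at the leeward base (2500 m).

500–2700 m, dry: Δz = 2.2 km ⇒ ΔT = -21.12°C; T = -12.82°C
2700–3400 m, saturated: Δz = 0.7 km ⇒ ΔT = -3.36°C; T = -16.18°C
3400–2500 m, dry descent: Δz = 0.9 km ⇒ ΔT = +8.64°C; T = -7.54°C

-7.54°C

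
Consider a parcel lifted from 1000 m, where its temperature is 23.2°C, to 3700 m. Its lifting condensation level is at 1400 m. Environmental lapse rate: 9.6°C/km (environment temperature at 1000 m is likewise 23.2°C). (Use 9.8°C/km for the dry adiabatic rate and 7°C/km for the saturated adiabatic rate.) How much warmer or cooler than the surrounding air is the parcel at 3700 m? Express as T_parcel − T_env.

+5.9°C (parcel warmer than environment)

Parcel:
  From 1000 m to 1400 m (dry): cools by 9.8 × 0.4 = 3.92°C, giving 19.28°C.
  From 1400 m to 3700 m (saturated): cools by 7 × 2.3 = 16.1°C, giving 3.18°C.
Environment:
  From 1000 m to 3700 m (environment): cools by 9.6 × 2.7 = 25.92°C, giving -2.72°C.
T_parcel − T_env = 3.18 − (-2.72) = +5.9°C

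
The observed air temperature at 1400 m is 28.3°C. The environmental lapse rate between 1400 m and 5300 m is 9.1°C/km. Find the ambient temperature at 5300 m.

-7.19°C

1400 → 5300 m (environmental, 9.1°C/km): ΔT = -9.1 × 3.9 = -35.49°C → T = -7.19°C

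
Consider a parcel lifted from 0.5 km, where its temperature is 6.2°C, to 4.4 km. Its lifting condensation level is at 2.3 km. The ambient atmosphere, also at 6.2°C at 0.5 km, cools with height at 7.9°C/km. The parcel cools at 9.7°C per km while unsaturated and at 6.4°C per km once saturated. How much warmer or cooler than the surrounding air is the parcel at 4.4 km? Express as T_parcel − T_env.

-0.09°C (parcel cooler than environment)

Parcel:
  500 → 2300 m (dry, 9.7°C/km): ΔT = -9.7 × 1.8 = -17.46°C → T = -11.26°C
  2300 → 4400 m (saturated, 6.4°C/km): ΔT = -6.4 × 2.1 = -13.44°C → T = -24.7°C
Environment:
  500 → 4400 m (environment, 7.9°C/km): ΔT = -7.9 × 3.9 = -30.81°C → T = -24.61°C
T_parcel − T_env = -24.7 − (-24.61) = -0.09°C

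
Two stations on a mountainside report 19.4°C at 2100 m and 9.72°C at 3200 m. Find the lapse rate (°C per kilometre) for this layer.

Γ = −ΔT/Δz = (19.4 − 9.72) / (3200 − 2100) m
  = 9.68°C / 1.1 km = 8.8°C/km

8.8°C/km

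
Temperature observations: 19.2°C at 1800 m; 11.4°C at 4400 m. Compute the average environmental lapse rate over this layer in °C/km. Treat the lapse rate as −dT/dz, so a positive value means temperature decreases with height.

Γ = −ΔT/Δz = (19.2 − 11.4) / (4400 − 1800) m
  = 7.8°C / 2.6 km = 3°C/km

3°C/km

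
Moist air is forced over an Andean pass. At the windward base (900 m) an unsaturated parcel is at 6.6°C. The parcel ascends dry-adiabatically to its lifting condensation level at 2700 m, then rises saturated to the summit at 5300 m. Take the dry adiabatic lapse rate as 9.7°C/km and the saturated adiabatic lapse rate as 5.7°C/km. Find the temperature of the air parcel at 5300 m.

900 → 2700 m (dry, 9.7°C/km): ΔT = -9.7 × 1.8 = -17.46°C → T = -10.86°C
2700 → 5300 m (saturated, 5.7°C/km): ΔT = -5.7 × 2.6 = -14.82°C → T = -25.68°C

-25.68°C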